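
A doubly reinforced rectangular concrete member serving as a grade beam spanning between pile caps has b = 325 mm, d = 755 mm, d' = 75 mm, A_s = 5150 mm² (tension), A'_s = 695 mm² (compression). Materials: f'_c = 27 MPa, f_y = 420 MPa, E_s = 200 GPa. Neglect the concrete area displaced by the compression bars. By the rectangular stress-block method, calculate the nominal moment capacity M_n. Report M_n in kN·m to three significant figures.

M_n ≈ 1380 kN·m

Assume both tension and compression steel yield.
Net tension couple steel: A_s − A'_s = 4455 mm².
a = (A_s − A'_s) f_y / (0.85 f'_c b) = 1871100/(0.85 × 27 × 325) = 250.86 mm.
c = a/β₁ = 250.86/0.85 = 295.13 mm; ε'_s = 0.003(c − d')/c = 0.0022 ≥ f_y/E_s = 0.0021, so compression steel does yield.
M_n = (A_s − A'_s) f_y (d − a/2) + A'_s f_y (d − d') = [1871100 × (755 − 125.43) + 291900 × (755 − 75)] × 10⁻⁶ = 1177.99 + 198.49 = 1376.48 kN·m.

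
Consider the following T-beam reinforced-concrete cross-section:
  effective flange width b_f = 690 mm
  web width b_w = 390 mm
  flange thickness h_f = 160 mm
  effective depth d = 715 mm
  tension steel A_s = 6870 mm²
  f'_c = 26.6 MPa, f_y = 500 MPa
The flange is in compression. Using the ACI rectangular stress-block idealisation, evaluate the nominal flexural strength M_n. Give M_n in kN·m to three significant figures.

Tension: T = A_s f_y = 6870 × 500 = 3435000 N.
Try a within the flange: a = T/(0.85 f'_c b_f) = 3435000/(0.85 × 26.6 × 690) = 220.18 mm.
a = 220.18 > h_f = 160 mm: the block extends into the web. Split into flange-overhang and web parts.
C_f = 0.85 f'_c (b_f − b_w) h_f = 0.85 × 26.6 × (690 − 390) × 160 = 1085280 N.
Remaining web compression depth: a_w = (T − C_f)/(0.85 f'_c b_w) = (3435000 − 1085280)/(0.85 × 26.6 × 390) = 266.47 mm.
M_n = C_f(d − h_f/2) + (T − C_f)(d − a_w/2) = 1085280 × (715 − 80) + 2349720 × (715 − 133.235) = 689.15 + 1366.98 = 2056.13 × 10⁶ N·mm.
M_n = 2056.13 kN·m.

M_n ≈ 2060 kN·m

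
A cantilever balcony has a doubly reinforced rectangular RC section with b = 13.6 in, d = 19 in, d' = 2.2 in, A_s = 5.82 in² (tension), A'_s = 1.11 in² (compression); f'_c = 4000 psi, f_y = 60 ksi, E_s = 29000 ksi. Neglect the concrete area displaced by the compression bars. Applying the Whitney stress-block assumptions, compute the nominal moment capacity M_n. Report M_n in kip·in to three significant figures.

M_n ≈ 5620 kip·in

Assume both steels yield.
a = (A_s − A'_s) f_y/(0.85 f'_c b) = (5.82 − 1.11) × 60/(0.85 × 4 × 13.6) = 6.112 in.
c = a/β₁ = 6.112/0.85 = 7.191 in; ε'_s = 0.003(c − d')/c = 0.0021 ≥ ε_y = 0.0021, so the compression steel yields.
M_n = (A_s − A'_s) f_y (d − a/2) + A'_s f_y (d − d') = 282.6 × (19 − 3.056) + 66.6 × (19 − 2.2) = 4505.8 + 1118.9 = 5624.7 kip·in.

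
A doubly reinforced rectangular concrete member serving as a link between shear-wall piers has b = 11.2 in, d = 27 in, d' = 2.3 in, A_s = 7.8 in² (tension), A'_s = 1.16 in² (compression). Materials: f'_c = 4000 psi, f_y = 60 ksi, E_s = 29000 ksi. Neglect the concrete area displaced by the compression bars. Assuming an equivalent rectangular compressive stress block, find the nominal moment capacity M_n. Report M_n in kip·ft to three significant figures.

Assume both steels yield.
a = (A_s − A'_s) f_y/(0.85 f'_c b) = (7.8 − 1.16) × 60/(0.85 × 4 × 11.2) = 10.462 in.
c = a/β₁ = 10.462/0.85 = 12.308 in; ε'_s = 0.003(c − d')/c = 0.0024 ≥ ε_y = 0.0021, so the compression steel yields.
M_n = (A_s − A'_s) f_y (d − a/2) + A'_s f_y (d − d') = 398.4 × (27 − 5.231) + 69.6 × (27 − 2.3) = 8672.8 + 1719.1 = 10391.9 kip·in = 10391.9/12 = 865.99 kip·ft.

M_n ≈ 866 kip·ft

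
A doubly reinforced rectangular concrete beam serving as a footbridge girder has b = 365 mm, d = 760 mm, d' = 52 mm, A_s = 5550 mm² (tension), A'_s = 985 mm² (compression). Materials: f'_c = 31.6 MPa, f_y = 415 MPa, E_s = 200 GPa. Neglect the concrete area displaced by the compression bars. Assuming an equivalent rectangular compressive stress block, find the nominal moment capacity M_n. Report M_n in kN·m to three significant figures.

M_n ≈ 1550 kN·m

Assume both tension and compression steel yield.
Net tension couple steel: A_s − A'_s = 4565 mm².
a = (A_s − A'_s) f_y / (0.85 f'_c b) = 1894475/(0.85 × 31.6 × 365) = 193.24 mm.
c = a/β₁ = 193.24/0.824 = 234.51 mm; ε'_s = 0.003(c − d')/c = 0.0023 ≥ f_y/E_s = 0.0021, so compression steel does yield.
M_n = (A_s − A'_s) f_y (d − a/2) + A'_s f_y (d − d') = [1894475 × (760 − 96.62) + 408775 × (760 − 52)] × 10⁻⁶ = 1256.76 + 289.41 = 1546.17 kN·m.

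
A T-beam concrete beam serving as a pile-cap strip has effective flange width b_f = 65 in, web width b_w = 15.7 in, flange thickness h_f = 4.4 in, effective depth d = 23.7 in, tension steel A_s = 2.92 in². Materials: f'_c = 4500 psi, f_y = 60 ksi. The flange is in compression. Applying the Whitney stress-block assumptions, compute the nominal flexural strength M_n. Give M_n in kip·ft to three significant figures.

M_n ≈ 341 kip·ft

Tension: T = A_s f_y = 2.92 × 60 = 175.2 kips.
Try a within the flange: a = T/(0.85 f'_c b_f) = 175.2/(0.85 × 4.5 × 65) = 0.705 in.
Since a = 0.705 ≤ h_f = 4.4 in, the stress block lies entirely in the flange; analyse as a rectangular beam of width b_f.
M_n = T(d − a/2) = 175.2 × (23.7 − 0.3525) = 4090.5 kip·in.
M_n = 4090.5/12 = 340.88 kip·ft.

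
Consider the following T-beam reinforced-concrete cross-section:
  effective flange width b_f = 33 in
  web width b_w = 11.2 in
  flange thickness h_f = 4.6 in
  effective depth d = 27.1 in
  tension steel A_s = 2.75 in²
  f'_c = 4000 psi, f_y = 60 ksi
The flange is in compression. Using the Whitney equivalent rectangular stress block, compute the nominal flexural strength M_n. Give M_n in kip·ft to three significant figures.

Tension: T = A_s f_y = 2.75 × 60 = 165 kips.
Try a within the flange: a = T/(0.85 f'_c b_f) = 165/(0.85 × 4 × 33) = 1.471 in.
Since a = 1.471 ≤ h_f = 4.6 in, the stress block lies entirely in the flange; analyse as a rectangular beam of width b_f.
M_n = T(d − a/2) = 165 × (27.1 − 0.7355) = 4350.1 kip·in.
M_n = 4350.1/12 = 362.51 kip·ft.

M_n ≈ 363 kip·ft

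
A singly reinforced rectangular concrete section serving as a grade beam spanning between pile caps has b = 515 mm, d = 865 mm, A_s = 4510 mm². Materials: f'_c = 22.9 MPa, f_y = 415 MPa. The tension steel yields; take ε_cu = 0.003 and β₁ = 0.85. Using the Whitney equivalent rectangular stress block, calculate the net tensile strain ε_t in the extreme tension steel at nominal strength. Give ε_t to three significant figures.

ε_t ≈ 0.00881

a = A_s f_y/(0.85 f'_c b) = 186.71 mm.
β₁ = 0.85, so c = a/β₁ = 186.71/0.85 = 219.66 mm.
From the linear strain diagram with ε_cu = 0.003: ε_t = 0.003 (d − c)/c = 0.003 × (865 − 219.66)/219.66 = 0.00881.
Since ε_t ≥ 0.005, the section is tension-controlled.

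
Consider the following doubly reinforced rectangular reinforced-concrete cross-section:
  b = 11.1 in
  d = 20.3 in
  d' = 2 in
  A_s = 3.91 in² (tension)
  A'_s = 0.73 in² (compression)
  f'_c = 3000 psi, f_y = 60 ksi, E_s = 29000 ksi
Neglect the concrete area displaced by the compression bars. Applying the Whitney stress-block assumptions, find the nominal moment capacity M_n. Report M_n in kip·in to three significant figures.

Assume both steels yield.
a = (A_s − A'_s) f_y/(0.85 f'_c b) = (3.91 − 0.73) × 60/(0.85 × 3 × 11.1) = 6.741 in.
c = a/β₁ = 6.741/0.85 = 7.931 in; ε'_s = 0.003(c − d')/c = 0.0022 ≥ ε_y = 0.0021, so the compression steel yields.
M_n = (A_s − A'_s) f_y (d − a/2) + A'_s f_y (d − d') = 190.8 × (20.3 − 3.3705) + 43.8 × (20.3 − 2) = 3230.1 + 801.5 = 4031.6 kip·in.

M_n ≈ 4030 kip·in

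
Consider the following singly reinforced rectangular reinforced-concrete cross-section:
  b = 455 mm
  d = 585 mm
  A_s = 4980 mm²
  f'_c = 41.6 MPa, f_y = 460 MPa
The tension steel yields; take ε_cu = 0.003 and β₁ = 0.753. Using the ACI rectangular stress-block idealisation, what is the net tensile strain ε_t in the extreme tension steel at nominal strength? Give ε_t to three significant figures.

a = A_s f_y/(0.85 f'_c b) = 142.38 mm.
β₁ = 0.753, so c = a/β₁ = 142.38/0.753 = 189.08 mm.
From the linear strain diagram with ε_cu = 0.003: ε_t = 0.003 (d − c)/c = 0.003 × (585 − 189.08)/189.08 = 0.00628.
Since ε_t ≥ 0.005, the section is tension-controlled.

ε_t ≈ 0.00628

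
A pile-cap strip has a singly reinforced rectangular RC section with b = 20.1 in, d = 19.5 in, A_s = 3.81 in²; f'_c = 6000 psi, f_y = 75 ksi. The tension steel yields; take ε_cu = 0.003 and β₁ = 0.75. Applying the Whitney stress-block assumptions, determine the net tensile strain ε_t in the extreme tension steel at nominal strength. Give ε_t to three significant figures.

ε_t ≈ 0.0127

a = A_s f_y/(0.85 f'_c b) = 2.788 in.
β₁ = 0.75, so c = a/β₁ = 2.788/0.75 = 3.717 in.
From the linear strain diagram with ε_cu = 0.003: ε_t = 0.003 (d − c)/c = 0.003 × (19.5 − 3.717)/3.717 = 0.0127.
Since ε_t ≥ 0.005, the section is tension-controlled.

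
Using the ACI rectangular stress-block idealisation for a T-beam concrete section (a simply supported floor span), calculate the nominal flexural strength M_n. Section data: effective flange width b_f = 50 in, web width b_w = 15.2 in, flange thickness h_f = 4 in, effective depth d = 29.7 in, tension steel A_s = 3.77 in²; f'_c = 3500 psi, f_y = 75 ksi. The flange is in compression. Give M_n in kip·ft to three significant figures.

M_n ≈ 677 kip·ft

Tension: T = A_s f_y = 3.77 × 75 = 282.75 kips.
Try a within the flange: a = T/(0.85 f'_c b_f) = 282.75/(0.85 × 3.5 × 50) = 1.901 in.
Since a = 1.901 ≤ h_f = 4 in, the stress block lies entirely in the flange; analyse as a rectangular beam of width b_f.
M_n = T(d − a/2) = 282.75 × (29.7 − 0.9505) = 8128.9 kip·in.
M_n = 8128.9/12 = 677.41 kip·ft.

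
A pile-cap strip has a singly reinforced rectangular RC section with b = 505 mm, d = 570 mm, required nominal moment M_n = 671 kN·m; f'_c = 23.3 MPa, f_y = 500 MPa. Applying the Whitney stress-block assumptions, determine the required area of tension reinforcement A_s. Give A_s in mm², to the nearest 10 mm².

A_s ≈ 2670 mm²

With M_n = 0.85 f'_c a b (d − a/2), solve the quadratic for a:
a = d − √(d² − 2M_n/(0.85 f'_c b)) = 570 − √(570² − 2 × 671×10⁶/(0.85 × 23.3 × 505)) = 133.28 mm.
A_s = 0.85 f'_c a b / f_y = 0.85 × 23.3 × 133.28 × 505 / 500 = 2666.0 mm².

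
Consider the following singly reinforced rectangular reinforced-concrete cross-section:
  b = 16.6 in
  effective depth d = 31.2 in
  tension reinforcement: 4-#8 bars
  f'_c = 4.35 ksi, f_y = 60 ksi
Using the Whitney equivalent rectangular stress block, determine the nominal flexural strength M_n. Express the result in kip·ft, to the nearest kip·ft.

M_n ≈ 469 kip·ft

A_s = 4 × 0.79 = 3.16 in².
T = A_s f_y = 3.16 × 60 = 189.6 kips.
a = T/(0.85 f'_c b) = 189.6/(0.85 × 4.35 × 16.6) = 3.089 in.
M_n = T(d − a/2) = 189.6 × (31.2 − 1.5445) = 5622.7 kip·in = 5622.7/12 = 468.56 kip·ft.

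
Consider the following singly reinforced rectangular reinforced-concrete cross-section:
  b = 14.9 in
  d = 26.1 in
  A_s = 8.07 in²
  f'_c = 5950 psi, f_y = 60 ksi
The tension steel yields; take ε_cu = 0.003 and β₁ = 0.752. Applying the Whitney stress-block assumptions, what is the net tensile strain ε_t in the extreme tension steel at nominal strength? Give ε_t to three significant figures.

a = A_s f_y/(0.85 f'_c b) = 6.425 in.
β₁ = 0.752, so c = a/β₁ = 6.425/0.752 = 8.544 in.
From the linear strain diagram with ε_cu = 0.003: ε_t = 0.003 (d − c)/c = 0.003 × (26.1 − 8.544)/8.544 = 0.00616.
Since ε_t ≥ 0.005, the section is tension-controlled.

ε_t ≈ 0.00616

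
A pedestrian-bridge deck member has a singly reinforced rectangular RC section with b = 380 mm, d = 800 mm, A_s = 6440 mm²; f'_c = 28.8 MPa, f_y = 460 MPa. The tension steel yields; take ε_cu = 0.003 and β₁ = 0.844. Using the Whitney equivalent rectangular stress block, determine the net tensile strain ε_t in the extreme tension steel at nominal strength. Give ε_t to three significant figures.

ε_t ≈ 0.00336

a = A_s f_y/(0.85 f'_c b) = 318.46 mm.
β₁ = 0.844, so c = a/β₁ = 318.46/0.844 = 377.32 mm.
From the linear strain diagram with ε_cu = 0.003: ε_t = 0.003 (d − c)/c = 0.003 × (800 − 377.32)/377.32 = 0.00336.
ε_t < 0.004 — the section is over-reinforced for flexure under ACI limits.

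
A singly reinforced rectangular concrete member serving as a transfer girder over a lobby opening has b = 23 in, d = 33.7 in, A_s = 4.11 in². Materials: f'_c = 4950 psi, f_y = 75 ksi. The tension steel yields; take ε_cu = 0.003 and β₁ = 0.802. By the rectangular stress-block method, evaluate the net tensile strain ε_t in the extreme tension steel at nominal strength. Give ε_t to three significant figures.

a = A_s f_y/(0.85 f'_c b) = 3.185 in.
β₁ = 0.802, so c = a/β₁ = 3.185/0.802 = 3.971 in.
From the linear strain diagram with ε_cu = 0.003: ε_t = 0.003 (d − c)/c = 0.003 × (33.7 − 3.971)/3.971 = 0.0225.
Since ε_t ≥ 0.005, the section is tension-controlled.

ε_t ≈ 0.0225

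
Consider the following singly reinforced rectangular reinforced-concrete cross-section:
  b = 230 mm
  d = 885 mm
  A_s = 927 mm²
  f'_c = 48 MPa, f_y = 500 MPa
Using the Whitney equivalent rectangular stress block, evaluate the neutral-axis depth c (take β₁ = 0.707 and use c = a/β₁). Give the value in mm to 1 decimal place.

c ≈ 69.9 mm

T = A_s f_y = 927 × 500 = 463500 N = 463.5 kN.
Setting C = 0.85 f'_c a b equal to T: a = 463500/(0.85 × 48 × 230) = 49.393 mm.
With β₁ = 0.707, c = a/β₁ = 49.393/0.707 = 69.9 mm.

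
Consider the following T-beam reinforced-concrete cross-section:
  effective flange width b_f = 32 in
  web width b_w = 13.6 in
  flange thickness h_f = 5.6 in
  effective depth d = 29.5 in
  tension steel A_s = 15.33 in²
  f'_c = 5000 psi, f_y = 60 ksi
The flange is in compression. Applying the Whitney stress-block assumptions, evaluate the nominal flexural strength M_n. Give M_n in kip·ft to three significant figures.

Tension: T = A_s f_y = 15.33 × 60 = 919.8 kips.
Try a within the flange: a = T/(0.85 f'_c b_f) = 919.8/(0.85 × 5 × 32) = 6.763 in.
a = 6.763 > h_f = 5.6 in: the block extends into the web. Split into flange-overhang and web parts.
C_f = 0.85 f'_c (b_f − b_w) h_f = 0.85 × 5 × (32 − 13.6) × 5.6 = 437.9 kips.
Remaining web compression depth: a_w = (T − C_f)/(0.85 f'_c b_w) = (919.8 − 437.9)/(0.85 × 5 × 13.6) = 8.337 in.
M_n = C_f(d − h_f/2) + (T − C_f)(d − a_w/2) = 437.9 × (29.5 − 2.8) + 481.9 × (29.5 − 4.1685) = 11691.9 + 12207.2 = 23899.1 kip·in.
M_n = 23899.1/12 = 1991.59 kip·ft.

M_n ≈ 1990 kip·ft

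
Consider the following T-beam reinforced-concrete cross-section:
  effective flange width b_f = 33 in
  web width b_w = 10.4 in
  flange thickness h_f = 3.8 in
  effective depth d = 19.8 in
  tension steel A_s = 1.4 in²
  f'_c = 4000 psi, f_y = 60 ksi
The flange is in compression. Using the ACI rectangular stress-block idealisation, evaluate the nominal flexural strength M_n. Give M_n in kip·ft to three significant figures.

M_n ≈ 136 kip·ft

Tension: T = A_s f_y = 1.4 × 60 = 84 kips.
Try a within the flange: a = T/(0.85 f'_c b_f) = 84/(0.85 × 4 × 33) = 0.749 in.
Since a = 0.749 ≤ h_f = 3.8 in, the stress block lies entirely in the flange; analyse as a rectangular beam of width b_f.
M_n = T(d − a/2) = 84 × (19.8 − 0.3745) = 1631.7 kip·in.
M_n = 1631.7/12 = 135.98 kip·ft.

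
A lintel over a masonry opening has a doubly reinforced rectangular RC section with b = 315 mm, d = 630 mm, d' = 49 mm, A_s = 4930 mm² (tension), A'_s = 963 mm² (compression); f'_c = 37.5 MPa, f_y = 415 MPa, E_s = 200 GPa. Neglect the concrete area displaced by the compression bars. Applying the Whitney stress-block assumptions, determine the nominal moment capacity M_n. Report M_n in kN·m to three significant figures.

Assume both tension and compression steel yield.
Net tension couple steel: A_s − A'_s = 3967 mm².
a = (A_s − A'_s) f_y / (0.85 f'_c b) = 1646305/(0.85 × 37.5 × 315) = 163.96 mm.
c = a/β₁ = 163.96/0.782 = 209.67 mm; ε'_s = 0.003(c − d')/c = 0.0023 ≥ f_y/E_s = 0.0021, so compression steel does yield.
M_n = (A_s − A'_s) f_y (d − a/2) + A'_s f_y (d − d') = [1646305 × (630 − 81.98) + 399645 × (630 − 49)] × 10⁻⁶ = 902.21 + 232.19 = 1134.40 kN·m.

M_n ≈ 1130 kN·m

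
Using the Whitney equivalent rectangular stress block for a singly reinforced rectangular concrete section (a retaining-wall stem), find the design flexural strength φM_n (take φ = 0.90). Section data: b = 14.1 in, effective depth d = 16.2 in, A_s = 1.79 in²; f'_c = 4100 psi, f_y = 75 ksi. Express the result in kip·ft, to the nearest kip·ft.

φM_n ≈ 149 kip·ft

T = A_s f_y = 1.79 × 75 = 134.25 kips.
a = T/(0.85 f'_c b) = 134.25/(0.85 × 4.1 × 14.1) = 2.732 in.
M_n = T(d − a/2) = 134.25 × (16.2 − 1.366) = 1991.5 kip·in = 1991.5/12 = 165.96 kip·ft.
φM_n = 0.90 × 165.96 = 149.36 kip·ft.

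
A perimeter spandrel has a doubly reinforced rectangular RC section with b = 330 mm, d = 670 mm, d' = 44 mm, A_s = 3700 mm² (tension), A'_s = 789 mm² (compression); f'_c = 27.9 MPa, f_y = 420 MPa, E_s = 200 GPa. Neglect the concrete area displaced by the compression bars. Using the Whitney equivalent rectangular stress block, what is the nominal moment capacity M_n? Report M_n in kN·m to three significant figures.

Assume both tension and compression steel yield.
Net tension couple steel: A_s − A'_s = 2911 mm².
a = (A_s − A'_s) f_y / (0.85 f'_c b) = 1222620/(0.85 × 27.9 × 330) = 156.23 mm.
c = a/β₁ = 156.23/0.85 = 183.80 mm; ε'_s = 0.003(c − d')/c = 0.0023 ≥ f_y/E_s = 0.0021, so compression steel does yield.
M_n = (A_s − A'_s) f_y (d − a/2) + A'_s f_y (d − d') = [1222620 × (670 − 78.115) + 331380 × (670 − 44)] × 10⁻⁶ = 723.65 + 207.44 = 931.09 kN·m.

M_n ≈ 931 kN·m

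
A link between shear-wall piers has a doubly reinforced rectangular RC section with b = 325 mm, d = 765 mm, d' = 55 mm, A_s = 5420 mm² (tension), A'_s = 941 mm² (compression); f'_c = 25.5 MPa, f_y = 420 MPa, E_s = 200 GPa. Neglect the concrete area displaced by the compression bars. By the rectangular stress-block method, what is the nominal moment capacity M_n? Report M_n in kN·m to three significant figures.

Assume both tension and compression steel yield.
Net tension couple steel: A_s − A'_s = 4479 mm².
a = (A_s − A'_s) f_y / (0.85 f'_c b) = 1881180/(0.85 × 25.5 × 325) = 267.05 mm.
c = a/β₁ = 267.05/0.85 = 314.18 mm; ε'_s = 0.003(c − d')/c = 0.0025 ≥ f_y/E_s = 0.0021, so compression steel does yield.
M_n = (A_s − A'_s) f_y (d − a/2) + A'_s f_y (d − d') = [1881180 × (765 − 133.525) + 395220 × (765 − 55)] × 10⁻⁶ = 1187.92 + 280.61 = 1468.53 kN·m.

M_n ≈ 1470 kN·m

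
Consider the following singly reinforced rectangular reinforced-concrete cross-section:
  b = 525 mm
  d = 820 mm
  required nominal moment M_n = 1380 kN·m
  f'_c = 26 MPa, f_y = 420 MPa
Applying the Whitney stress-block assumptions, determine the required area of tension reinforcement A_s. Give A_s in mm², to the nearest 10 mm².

A_s ≈ 4440 mm²

With M_n = 0.85 f'_c a b (d − a/2), solve the quadratic for a:
a = d − √(d² − 2M_n/(0.85 f'_c b)) = 820 − √(820² − 2 × 1380×10⁶/(0.85 × 26 × 525)) = 160.82 mm.
A_s = 0.85 f'_c a b / f_y = 0.85 × 26 × 160.82 × 525 / 420 = 4442.7 mm².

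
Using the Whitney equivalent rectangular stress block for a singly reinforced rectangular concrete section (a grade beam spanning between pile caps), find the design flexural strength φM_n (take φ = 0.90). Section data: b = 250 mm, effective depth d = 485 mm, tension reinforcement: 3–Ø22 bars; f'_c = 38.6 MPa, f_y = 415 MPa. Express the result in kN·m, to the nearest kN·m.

φM_n ≈ 194 kN·m

A_s = 3 × 380 = 1140 mm².
T = A_s f_y = 1140 × 415 = 473100 N = 473.1 kN.
From C = T: a = T/(0.85 f'_c b) = 473100/(0.85 × 38.6 × 250) = 57.68 mm.
M_n = T(d − a/2) = 473.1 kN × (485 − 28.84) mm = 215.81 kN·m.
φM_n = 0.90 × 215.81 = 194.23 kN·m.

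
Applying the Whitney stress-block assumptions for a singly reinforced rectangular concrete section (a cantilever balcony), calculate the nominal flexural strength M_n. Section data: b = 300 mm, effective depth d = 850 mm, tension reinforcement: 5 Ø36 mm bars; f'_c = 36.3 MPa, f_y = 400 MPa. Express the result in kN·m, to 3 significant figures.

A_s = 5 × 1018 = 5090 mm².
T = A_s f_y = 5090 × 400 = 2036000 N = 2036 kN.
From C = T: a = T/(0.85 f'_c b) = 2036000/(0.85 × 36.3 × 300) = 219.95 mm.
M_n = T(d − a/2) = 2036 kN × (850 − 109.975) mm = 1506.69 kN·m.

M_n ≈ 1510 kN·m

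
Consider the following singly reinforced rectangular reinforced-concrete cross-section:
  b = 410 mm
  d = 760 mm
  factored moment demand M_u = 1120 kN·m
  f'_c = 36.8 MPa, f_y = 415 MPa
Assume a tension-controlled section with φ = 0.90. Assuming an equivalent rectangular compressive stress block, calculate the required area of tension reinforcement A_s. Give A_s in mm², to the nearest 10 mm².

A_s ≈ 4350 mm²

M_n = M_u/φ = 1120/0.90 = 1244.44 kN·m.
With M_n = 0.85 f'_c a b (d − a/2), solve the quadratic for a:
a = d − √(d² − 2M_n/(0.85 f'_c b)) = 760 − √(760² − 2 × 1244.44×10⁶/(0.85 × 36.8 × 410)) = 140.70 mm.
A_s = 0.85 f'_c a b / f_y = 0.85 × 36.8 × 140.70 × 410 / 415 = 4348.1 mm².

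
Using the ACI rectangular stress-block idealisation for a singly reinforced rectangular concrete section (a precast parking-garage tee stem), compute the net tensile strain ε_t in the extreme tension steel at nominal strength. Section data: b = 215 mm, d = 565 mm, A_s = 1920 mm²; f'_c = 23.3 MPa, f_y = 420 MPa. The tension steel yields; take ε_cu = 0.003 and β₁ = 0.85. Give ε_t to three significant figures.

a = A_s f_y/(0.85 f'_c b) = 189.38 mm.
β₁ = 0.85, so c = a/β₁ = 189.38/0.85 = 222.80 mm.
From the linear strain diagram with ε_cu = 0.003: ε_t = 0.003 (d − c)/c = 0.003 × (565 − 222.80)/222.80 = 0.00461.
ε_t is between 0.004 and 0.005 — transition zone.

ε_t ≈ 0.00461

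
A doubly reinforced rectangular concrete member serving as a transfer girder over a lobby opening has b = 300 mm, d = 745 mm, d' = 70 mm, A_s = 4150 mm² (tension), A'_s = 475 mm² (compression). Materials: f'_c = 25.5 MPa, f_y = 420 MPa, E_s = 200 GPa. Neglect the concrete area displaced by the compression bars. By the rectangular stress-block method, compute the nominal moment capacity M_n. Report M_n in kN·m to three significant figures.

M_n ≈ 1100 kN·m

Assume both tension and compression steel yield.
Net tension couple steel: A_s − A'_s = 3675 mm².
a = (A_s − A'_s) f_y / (0.85 f'_c b) = 1543500/(0.85 × 25.5 × 300) = 237.37 mm.
c = a/β₁ = 237.37/0.85 = 279.26 mm; ε'_s = 0.003(c − d')/c = 0.0022 ≥ f_y/E_s = 0.0021, so compression steel does yield.
M_n = (A_s − A'_s) f_y (d − a/2) + A'_s f_y (d − d') = [1543500 × (745 − 118.685) + 199500 × (745 − 70)] × 10⁻⁶ = 966.72 + 134.66 = 1101.38 kN·m.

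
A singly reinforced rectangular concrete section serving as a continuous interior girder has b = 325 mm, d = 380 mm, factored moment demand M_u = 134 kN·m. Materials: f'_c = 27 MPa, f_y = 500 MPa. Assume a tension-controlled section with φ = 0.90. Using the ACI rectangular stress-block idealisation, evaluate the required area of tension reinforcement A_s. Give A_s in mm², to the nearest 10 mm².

M_n = M_u/φ = 134/0.90 = 148.889 kN·m.
With M_n = 0.85 f'_c a b (d − a/2), solve the quadratic for a:
a = d − √(d² − 2M_n/(0.85 f'_c b)) = 380 − √(380² − 2 × 148.889×10⁶/(0.85 × 27 × 325)) = 56.77 mm.
A_s = 0.85 f'_c a b / f_y = 0.85 × 27 × 56.77 × 325 / 500 = 846.9 mm².

A_s ≈ 850 mm²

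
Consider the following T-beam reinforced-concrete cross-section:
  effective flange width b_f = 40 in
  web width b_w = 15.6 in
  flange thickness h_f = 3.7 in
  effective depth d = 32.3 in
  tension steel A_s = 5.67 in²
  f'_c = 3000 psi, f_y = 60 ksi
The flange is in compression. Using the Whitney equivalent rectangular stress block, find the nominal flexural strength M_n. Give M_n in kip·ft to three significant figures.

M_n ≈ 868 kip·ft

Tension: T = A_s f_y = 5.67 × 60 = 340.2 kips.
Try a within the flange: a = T/(0.85 f'_c b_f) = 340.2/(0.85 × 3 × 40) = 3.335 in.
Since a = 3.335 ≤ h_f = 3.7 in, the stress block lies entirely in the flange; analyse as a rectangular beam of width b_f.
M_n = T(d − a/2) = 340.2 × (32.3 − 1.6675) = 10421.2 kip·in.
M_n = 10421.2/12 = 868.43 kip·ft.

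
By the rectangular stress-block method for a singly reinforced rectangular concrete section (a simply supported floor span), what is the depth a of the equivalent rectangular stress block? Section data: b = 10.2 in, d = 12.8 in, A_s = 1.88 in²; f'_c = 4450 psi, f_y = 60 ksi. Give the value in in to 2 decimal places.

T = A_s f_y = 1.88 × 60 = 112.8 kips.
a = T/(0.85 f'_c b) = 112.8/(0.85 × 4.45 × 10.2) = 2.92 in.

a ≈ 2.92 in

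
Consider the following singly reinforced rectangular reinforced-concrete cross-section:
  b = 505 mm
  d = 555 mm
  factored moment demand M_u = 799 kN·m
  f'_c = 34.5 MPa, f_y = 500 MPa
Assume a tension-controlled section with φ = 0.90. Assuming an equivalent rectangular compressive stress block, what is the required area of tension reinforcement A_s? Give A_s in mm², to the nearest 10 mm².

A_s ≈ 3590 mm²

M_n = M_u/φ = 799/0.90 = 887.778 kN·m.
With M_n = 0.85 f'_c a b (d − a/2), solve the quadratic for a:
a = d − √(d² − 2M_n/(0.85 f'_c b)) = 555 − √(555² − 2 × 887.778×10⁶/(0.85 × 34.5 × 505)) = 121.26 mm.
A_s = 0.85 f'_c a b / f_y = 0.85 × 34.5 × 121.26 × 505 / 500 = 3591.5 mm².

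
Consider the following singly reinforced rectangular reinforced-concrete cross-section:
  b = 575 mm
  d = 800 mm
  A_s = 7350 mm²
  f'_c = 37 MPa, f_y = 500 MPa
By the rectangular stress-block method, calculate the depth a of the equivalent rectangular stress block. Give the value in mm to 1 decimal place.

a ≈ 203.2 mm

T = A_s f_y = 7350 × 500 = 3675000 N = 3675 kN.
Setting C = 0.85 f'_c a b equal to T: a = 3675000/(0.85 × 37 × 575) = 203.2 mm.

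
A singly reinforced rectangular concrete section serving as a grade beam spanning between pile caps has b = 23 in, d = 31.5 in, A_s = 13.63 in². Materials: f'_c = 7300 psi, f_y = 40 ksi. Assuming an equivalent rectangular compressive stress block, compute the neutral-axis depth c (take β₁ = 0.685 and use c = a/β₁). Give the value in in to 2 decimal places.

T = A_s f_y = 13.63 × 40 = 545.2 kips.
a = T/(0.85 f'_c b) = 545.2/(0.85 × 7.3 × 23) = 3.8202 in.
With β₁ = 0.685, c = a/β₁ = 3.8202/0.685 = 5.58 in.

c ≈ 5.58 in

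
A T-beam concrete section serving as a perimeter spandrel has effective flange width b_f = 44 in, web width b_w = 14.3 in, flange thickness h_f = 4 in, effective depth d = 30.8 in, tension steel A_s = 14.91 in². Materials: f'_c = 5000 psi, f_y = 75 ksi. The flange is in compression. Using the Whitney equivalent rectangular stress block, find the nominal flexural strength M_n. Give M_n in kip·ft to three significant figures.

M_n ≈ 2530 kip·ft

Tension: T = A_s f_y = 14.91 × 75 = 1118.25 kips.
Try a within the flange: a = T/(0.85 f'_c b_f) = 1118.25/(0.85 × 5 × 44) = 5.980 in.
a = 5.980 > h_f = 4 in: the block extends into the web. Split into flange-overhang and web parts.
C_f = 0.85 f'_c (b_f − b_w) h_f = 0.85 × 5 × (44 − 14.3) × 4 = 504.9 kips.
Remaining web compression depth: a_w = (T − C_f)/(0.85 f'_c b_w) = (1118.25 − 504.9)/(0.85 × 5 × 14.3) = 10.092 in.
M_n = C_f(d − h_f/2) + (T − C_f)(d − a_w/2) = 504.9 × (30.8 − 2) + 613.35 × (30.8 − 5.046) = 14541.1 + 15796.2 = 30337.3 kip·in.
M_n = 30337.3/12 = 2528.11 kip·ft.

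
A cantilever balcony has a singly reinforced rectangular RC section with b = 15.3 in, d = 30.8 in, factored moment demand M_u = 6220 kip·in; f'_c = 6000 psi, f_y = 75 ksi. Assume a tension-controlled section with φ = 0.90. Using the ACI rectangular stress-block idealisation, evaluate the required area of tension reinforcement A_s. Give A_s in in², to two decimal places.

M_n = M_u/φ = 6220/0.90 = 6911.11 kip·in.
From M_n = 0.85 f'_c a b (d − a/2):
a = d − √(d² − 2M_n/(0.85 f'_c b)) = 30.8 − √(30.8² − 2 × 6911.11/(0.85 × 6 × 15.3)) = 3.024 in.
A_s = 0.85 f'_c a b / f_y = 0.85 × 6 × 3.024 × 15.3 / 75 = 3.146 in².

A_s ≈ 3.15 in²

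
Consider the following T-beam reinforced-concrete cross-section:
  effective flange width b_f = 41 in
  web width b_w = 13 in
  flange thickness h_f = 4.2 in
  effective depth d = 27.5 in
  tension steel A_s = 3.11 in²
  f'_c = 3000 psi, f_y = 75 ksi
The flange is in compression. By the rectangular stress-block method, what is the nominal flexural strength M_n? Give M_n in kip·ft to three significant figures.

Tension: T = A_s f_y = 3.11 × 75 = 233.25 kips.
Try a within the flange: a = T/(0.85 f'_c b_f) = 233.25/(0.85 × 3 × 41) = 2.231 in.
Since a = 2.231 ≤ h_f = 4.2 in, the stress block lies entirely in the flange; analyse as a rectangular beam of width b_f.
M_n = T(d − a/2) = 233.25 × (27.5 − 1.1155) = 6154.2 kip·in.
M_n = 6154.2/12 = 512.85 kip·ft.

M_n ≈ 513 kip·ft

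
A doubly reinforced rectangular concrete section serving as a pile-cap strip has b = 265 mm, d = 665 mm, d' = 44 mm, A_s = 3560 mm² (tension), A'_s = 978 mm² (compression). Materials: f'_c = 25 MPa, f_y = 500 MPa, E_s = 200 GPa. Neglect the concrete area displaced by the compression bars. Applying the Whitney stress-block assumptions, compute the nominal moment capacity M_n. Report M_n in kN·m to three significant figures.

Assume both tension and compression steel yield.
Net tension couple steel: A_s − A'_s = 2582 mm².
a = (A_s − A'_s) f_y / (0.85 f'_c b) = 1291000/(0.85 × 25 × 265) = 229.26 mm.
c = a/β₁ = 229.26/0.85 = 269.72 mm; ε'_s = 0.003(c − d')/c = 0.0025 ≥ f_y/E_s = 0.0025, so compression steel does yield.
M_n = (A_s − A'_s) f_y (d − a/2) + A'_s f_y (d − d') = [1291000 × (665 − 114.63) + 489000 × (665 − 44)] × 10⁻⁶ = 710.53 + 303.67 = 1014.20 kN·m.

M_n ≈ 1010 kN·m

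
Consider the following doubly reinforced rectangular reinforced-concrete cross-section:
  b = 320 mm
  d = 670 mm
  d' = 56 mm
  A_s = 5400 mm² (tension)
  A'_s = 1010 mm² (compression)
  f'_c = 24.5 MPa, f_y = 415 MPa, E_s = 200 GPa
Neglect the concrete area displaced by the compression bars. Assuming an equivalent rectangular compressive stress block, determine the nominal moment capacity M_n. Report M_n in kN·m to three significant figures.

M_n ≈ 1230 kN·m

Assume both tension and compression steel yield.
Net tension couple steel: A_s − A'_s = 4390 mm².
a = (A_s − A'_s) f_y / (0.85 f'_c b) = 1821850/(0.85 × 24.5 × 320) = 273.39 mm.
c = a/β₁ = 273.39/0.85 = 321.64 mm; ε'_s = 0.003(c − d')/c = 0.0025 ≥ f_y/E_s = 0.0021, so compression steel does yield.
M_n = (A_s − A'_s) f_y (d − a/2) + A'_s f_y (d − d') = [1821850 × (670 − 136.695) + 419150 × (670 − 56)] × 10⁻⁶ = 971.60 + 257.36 = 1228.96 kN·m.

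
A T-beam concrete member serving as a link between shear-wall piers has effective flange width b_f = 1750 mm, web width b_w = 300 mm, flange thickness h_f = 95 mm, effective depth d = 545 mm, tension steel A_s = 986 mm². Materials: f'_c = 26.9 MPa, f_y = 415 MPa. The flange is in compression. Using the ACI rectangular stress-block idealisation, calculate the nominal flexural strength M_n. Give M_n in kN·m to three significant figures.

M_n ≈ 221 kN·m

Tension: T = A_s f_y = 986 × 415 = 409190 N.
Try a within the flange: a = T/(0.85 f'_c b_f) = 409190/(0.85 × 26.9 × 1750) = 10.23 mm.
Since a = 10.23 ≤ h_f = 95 mm, the stress block lies entirely in the flange; analyse as a rectangular beam of width b_f.
M_n = T(d − a/2) = 409190 × (545 − 5.115) = 220.92 × 10⁶ N·mm.
M_n = 220.92 kN·m.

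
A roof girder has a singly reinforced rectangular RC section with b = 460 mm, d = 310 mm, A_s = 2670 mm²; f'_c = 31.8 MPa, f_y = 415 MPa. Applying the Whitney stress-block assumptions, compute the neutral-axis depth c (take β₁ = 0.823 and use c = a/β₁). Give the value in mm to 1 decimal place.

T = A_s f_y = 2670 × 415 = 1108050 N = 1108.05 kN.
Setting C = 0.85 f'_c a b equal to T: a = 1108050/(0.85 × 31.8 × 460) = 89.116 mm.
With β₁ = 0.823, c = a/β₁ = 89.116/0.823 = 108.3 mm.

c ≈ 108.3 mm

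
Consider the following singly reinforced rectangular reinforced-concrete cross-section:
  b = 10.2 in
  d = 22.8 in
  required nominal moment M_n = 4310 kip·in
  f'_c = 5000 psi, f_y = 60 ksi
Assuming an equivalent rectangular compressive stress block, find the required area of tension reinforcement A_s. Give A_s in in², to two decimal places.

A_s ≈ 3.53 in²

From M_n = 0.85 f'_c a b (d − a/2):
a = d − √(d² − 2M_n/(0.85 f'_c b)) = 22.8 − √(22.8² − 2 × 4310/(0.85 × 5 × 10.2)) = 4.884 in.
A_s = 0.85 f'_c a b / f_y = 0.85 × 5 × 4.884 × 10.2 / 60 = 3.529 in².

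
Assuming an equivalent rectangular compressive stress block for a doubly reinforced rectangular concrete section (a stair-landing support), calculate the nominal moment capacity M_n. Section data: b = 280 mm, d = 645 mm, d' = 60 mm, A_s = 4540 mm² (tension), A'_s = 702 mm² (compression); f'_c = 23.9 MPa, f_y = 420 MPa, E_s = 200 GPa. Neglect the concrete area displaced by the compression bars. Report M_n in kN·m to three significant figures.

Assume both tension and compression steel yield.
Net tension couple steel: A_s − A'_s = 3838 mm².
a = (A_s − A'_s) f_y / (0.85 f'_c b) = 1611960/(0.85 × 23.9 × 280) = 283.39 mm.
c = a/β₁ = 283.39/0.85 = 333.40 mm; ε'_s = 0.003(c − d')/c = 0.0025 ≥ f_y/E_s = 0.0021, so compression steel does yield.
M_n = (A_s − A'_s) f_y (d − a/2) + A'_s f_y (d − d') = [1611960 × (645 − 141.695) + 294840 × (645 − 60)] × 10⁻⁶ = 811.31 + 172.48 = 983.79 kN·m.

M_n ≈ 984 kN·m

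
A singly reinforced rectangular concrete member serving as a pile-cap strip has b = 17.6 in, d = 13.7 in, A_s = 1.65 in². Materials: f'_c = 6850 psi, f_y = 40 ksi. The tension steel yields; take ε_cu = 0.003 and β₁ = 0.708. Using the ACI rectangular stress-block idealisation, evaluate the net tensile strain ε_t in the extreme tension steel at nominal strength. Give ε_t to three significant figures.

ε_t ≈ 0.0422

a = A_s f_y/(0.85 f'_c b) = 0.644 in.
β₁ = 0.708, so c = a/β₁ = 0.644/0.708 = 0.910 in.
From the linear strain diagram with ε_cu = 0.003: ε_t = 0.003 (d − c)/c = 0.003 × (13.7 − 0.910)/0.910 = 0.0422.
Since ε_t ≥ 0.005, the section is tension-controlled.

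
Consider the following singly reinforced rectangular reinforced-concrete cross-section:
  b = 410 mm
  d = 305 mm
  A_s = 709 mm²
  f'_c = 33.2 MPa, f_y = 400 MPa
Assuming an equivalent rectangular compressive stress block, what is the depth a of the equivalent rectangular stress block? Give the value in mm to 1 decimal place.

T = A_s f_y = 709 × 400 = 283600 N = 283.6 kN.
Setting C = 0.85 f'_c a b equal to T: a = 283600/(0.85 × 33.2 × 410) = 24.5 mm.

a ≈ 24.5 mm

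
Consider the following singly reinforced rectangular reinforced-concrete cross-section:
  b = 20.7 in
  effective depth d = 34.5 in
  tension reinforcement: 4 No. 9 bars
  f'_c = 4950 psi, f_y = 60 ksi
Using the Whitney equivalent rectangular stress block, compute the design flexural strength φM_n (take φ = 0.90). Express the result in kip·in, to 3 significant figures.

φM_n ≈ 7150 kip·in

A_s = 4 × 1 = 4 in².
T = A_s f_y = 4 × 60 = 240 kips.
a = T/(0.85 f'_c b) = 240/(0.85 × 4.95 × 20.7) = 2.756 in.
M_n = T(d − a/2) = 240 × (34.5 − 1.378) = 7949.3 kip·in.
φM_n = 0.90 × 7949.3 = 7154.4 kip·in.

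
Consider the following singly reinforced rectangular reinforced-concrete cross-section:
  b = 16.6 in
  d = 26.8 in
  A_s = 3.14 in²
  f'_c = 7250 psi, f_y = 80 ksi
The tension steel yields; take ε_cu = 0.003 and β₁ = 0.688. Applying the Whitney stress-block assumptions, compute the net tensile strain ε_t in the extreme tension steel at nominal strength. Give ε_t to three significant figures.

a = A_s f_y/(0.85 f'_c b) = 2.456 in.
β₁ = 0.688, so c = a/β₁ = 2.456/0.688 = 3.570 in.
From the linear strain diagram with ε_cu = 0.003: ε_t = 0.003 (d − c)/c = 0.003 × (26.8 − 3.570)/3.570 = 0.0195.
Since ε_t ≥ 0.005, the section is tension-controlled.

ε_t ≈ 0.0195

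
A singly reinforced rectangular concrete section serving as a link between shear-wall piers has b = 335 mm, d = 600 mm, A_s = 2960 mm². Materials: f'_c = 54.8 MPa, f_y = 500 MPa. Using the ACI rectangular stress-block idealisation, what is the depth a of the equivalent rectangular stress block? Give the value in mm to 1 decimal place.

a ≈ 94.8 mm

T = A_s f_y = 2960 × 500 = 1480000 N = 1480 kN.
Setting C = 0.85 f'_c a b equal to T: a = 1480000/(0.85 × 54.8 × 335) = 94.8 mm.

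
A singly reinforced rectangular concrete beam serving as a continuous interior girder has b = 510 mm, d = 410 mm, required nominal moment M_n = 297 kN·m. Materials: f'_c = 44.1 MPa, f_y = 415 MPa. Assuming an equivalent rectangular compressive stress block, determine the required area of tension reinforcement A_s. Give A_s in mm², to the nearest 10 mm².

A_s ≈ 1830 mm²

With M_n = 0.85 f'_c a b (d − a/2), solve the quadratic for a:
a = d − √(d² − 2M_n/(0.85 f'_c b)) = 410 − √(410² − 2 × 297×10⁶/(0.85 × 44.1 × 510)) = 39.83 mm.
A_s = 0.85 f'_c a b / f_y = 0.85 × 44.1 × 39.83 × 510 / 415 = 1834.8 mm².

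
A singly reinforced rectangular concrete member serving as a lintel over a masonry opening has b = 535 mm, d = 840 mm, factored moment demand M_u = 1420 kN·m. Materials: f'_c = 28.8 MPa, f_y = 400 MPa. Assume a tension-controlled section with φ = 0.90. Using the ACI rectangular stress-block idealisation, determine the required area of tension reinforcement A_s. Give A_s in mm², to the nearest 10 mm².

M_n = M_u/φ = 1420/0.90 = 1577.78 kN·m.
With M_n = 0.85 f'_c a b (d − a/2), solve the quadratic for a:
a = d − √(d² − 2M_n/(0.85 f'_c b)) = 840 − √(840² − 2 × 1577.78×10⁶/(0.85 × 28.8 × 535)) = 158.34 mm.
A_s = 0.85 f'_c a b / f_y = 0.85 × 28.8 × 158.34 × 535 / 400 = 5184.4 mm².

A_s ≈ 5180 mm²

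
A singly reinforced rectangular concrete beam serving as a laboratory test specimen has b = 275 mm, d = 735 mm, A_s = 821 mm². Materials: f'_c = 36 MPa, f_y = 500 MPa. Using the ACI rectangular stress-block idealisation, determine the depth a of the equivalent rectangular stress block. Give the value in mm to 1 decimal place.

T = A_s f_y = 821 × 500 = 410500 N = 410.5 kN.
Setting C = 0.85 f'_c a b equal to T: a = 410500/(0.85 × 36 × 275) = 48.8 mm.

a ≈ 48.8 mm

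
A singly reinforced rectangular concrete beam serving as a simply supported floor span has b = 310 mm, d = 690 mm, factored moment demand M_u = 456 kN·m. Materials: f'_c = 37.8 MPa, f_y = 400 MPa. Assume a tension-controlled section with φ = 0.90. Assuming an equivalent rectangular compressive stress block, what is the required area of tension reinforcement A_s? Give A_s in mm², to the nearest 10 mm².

A_s ≈ 1950 mm²

M_n = M_u/φ = 456/0.90 = 506.667 kN·m.
With M_n = 0.85 f'_c a b (d − a/2), solve the quadratic for a:
a = d − √(d² − 2M_n/(0.85 f'_c b)) = 690 − √(690² − 2 × 506.667×10⁶/(0.85 × 37.8 × 310)) = 78.15 mm.
A_s = 0.85 f'_c a b / f_y = 0.85 × 37.8 × 78.15 × 310 / 400 = 1946.0 mm².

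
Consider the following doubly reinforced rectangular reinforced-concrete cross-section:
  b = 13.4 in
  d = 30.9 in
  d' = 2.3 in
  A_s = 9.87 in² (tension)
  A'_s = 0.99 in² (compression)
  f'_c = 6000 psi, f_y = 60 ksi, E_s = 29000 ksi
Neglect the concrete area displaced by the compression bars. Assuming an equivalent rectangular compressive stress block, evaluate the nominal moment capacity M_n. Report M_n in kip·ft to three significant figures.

Assume both steels yield.
a = (A_s − A'_s) f_y/(0.85 f'_c b) = (9.87 − 0.99) × 60/(0.85 × 6 × 13.4) = 7.796 in.
c = a/β₁ = 7.796/0.75 = 10.395 in; ε'_s = 0.003(c − d')/c = 0.0023 ≥ ε_y = 0.0021, so the compression steel yields.
M_n = (A_s − A'_s) f_y (d − a/2) + A'_s f_y (d − d') = 532.8 × (30.9 − 3.898) + 59.4 × (30.9 − 2.3) = 14386.7 + 1698.8 = 16085.5 kip·in = 16085.5/12 = 1340.46 kip·ft.

M_n ≈ 1340 kip·ft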